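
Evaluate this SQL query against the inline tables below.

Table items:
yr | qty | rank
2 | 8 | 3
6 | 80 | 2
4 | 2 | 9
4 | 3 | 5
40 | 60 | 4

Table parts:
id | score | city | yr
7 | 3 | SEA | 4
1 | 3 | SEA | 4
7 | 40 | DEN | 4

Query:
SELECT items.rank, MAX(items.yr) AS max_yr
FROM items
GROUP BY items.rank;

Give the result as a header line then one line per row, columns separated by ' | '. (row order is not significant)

After GROUP BY (5 rows):
items.rank | max_yr
3 | 2
2 | 6
9 | 4
5 | 4
4 | 40

== RESULT ==
items.rank | max_yr
3 | 2
2 | 6
9 | 4
5 | 4
4 | 40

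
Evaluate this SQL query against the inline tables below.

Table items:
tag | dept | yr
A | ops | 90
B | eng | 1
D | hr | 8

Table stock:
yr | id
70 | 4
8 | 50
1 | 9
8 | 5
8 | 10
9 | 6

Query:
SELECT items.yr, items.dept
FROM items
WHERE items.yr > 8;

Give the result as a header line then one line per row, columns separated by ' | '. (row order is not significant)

After WHERE (1 rows):
items.tag | items.dept | items.yr
A | ops | 90
After SELECT (1 rows):
items.yr | items.dept
90 | ops

== RESULT ==
items.yr | items.dept
90 | ops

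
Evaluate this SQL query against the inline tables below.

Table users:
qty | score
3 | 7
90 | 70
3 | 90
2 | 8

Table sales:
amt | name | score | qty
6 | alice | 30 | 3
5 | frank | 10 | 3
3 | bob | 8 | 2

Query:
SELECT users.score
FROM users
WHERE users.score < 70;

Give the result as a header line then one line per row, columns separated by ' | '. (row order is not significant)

After WHERE (2 rows):
users.qty | users.score
3 | 7
2 | 8
After SELECT (2 rows):
users.score
7
8

== RESULT ==
users.score
7
8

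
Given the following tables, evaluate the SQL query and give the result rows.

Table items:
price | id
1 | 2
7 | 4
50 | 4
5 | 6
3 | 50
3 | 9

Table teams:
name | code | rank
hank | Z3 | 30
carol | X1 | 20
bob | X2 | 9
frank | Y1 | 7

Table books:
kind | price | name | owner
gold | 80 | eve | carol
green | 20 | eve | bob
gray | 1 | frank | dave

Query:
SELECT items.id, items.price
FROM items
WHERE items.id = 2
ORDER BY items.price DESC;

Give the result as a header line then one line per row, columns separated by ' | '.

After WHERE (1 rows):
items.price | items.id
1 | 2
After SELECT (1 rows):
items.id | items.price
2 | 1
After ORDER BY (1 rows):
items.id | items.price
2 | 1

== RESULT ==
items.id | items.price
2 | 1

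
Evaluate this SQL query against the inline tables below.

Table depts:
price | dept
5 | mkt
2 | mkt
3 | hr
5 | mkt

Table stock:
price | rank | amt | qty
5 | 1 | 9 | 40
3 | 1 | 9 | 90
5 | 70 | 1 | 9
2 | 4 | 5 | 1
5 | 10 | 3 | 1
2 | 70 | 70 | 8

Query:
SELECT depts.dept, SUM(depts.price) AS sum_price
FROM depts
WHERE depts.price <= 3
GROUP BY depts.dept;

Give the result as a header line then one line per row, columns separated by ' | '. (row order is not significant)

After WHERE (2 rows):
depts.price | depts.dept
2 | mkt
3 | hr
After GROUP BY (2 rows):
depts.dept | sum_price
mkt | 2
hr | 3

== RESULT ==
depts.dept | sum_price
mkt | 2
hr | 3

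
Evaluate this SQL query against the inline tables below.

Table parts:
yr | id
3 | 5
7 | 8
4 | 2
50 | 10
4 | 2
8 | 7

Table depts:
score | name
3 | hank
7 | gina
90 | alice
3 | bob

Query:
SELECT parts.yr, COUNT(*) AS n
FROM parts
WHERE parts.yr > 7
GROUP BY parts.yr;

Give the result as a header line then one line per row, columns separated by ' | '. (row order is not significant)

After WHERE (2 rows):
parts.yr | parts.id
50 | 10
8 | 7
After GROUP BY (2 rows):
parts.yr | n
50 | 1
8 | 1

== RESULT ==
parts.yr | n
50 | 1
8 | 1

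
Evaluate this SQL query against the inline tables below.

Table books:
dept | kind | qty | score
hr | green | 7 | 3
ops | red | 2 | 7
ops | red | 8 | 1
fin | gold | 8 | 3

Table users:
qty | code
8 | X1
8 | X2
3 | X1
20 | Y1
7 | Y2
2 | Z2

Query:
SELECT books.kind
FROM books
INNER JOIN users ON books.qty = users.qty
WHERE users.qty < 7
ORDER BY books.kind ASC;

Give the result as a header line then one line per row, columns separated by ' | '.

== RESULT ==
books.kind
red

Derivation:
After JOIN users (6 rows):
books.dept | books.kind | books.qty | books.score | users.qty | users.code
hr | green | 7 | 3 | 7 | Y2
ops | red | 2 | 7 | 2 | Z2
ops | red | 8 | 1 | 8 | X1
ops | red | 8 | 1 | 8 | X2
fin | gold | 8 | 3 | 8 | X1
fin | gold | 8 | 3 | 8 | X2
After WHERE (1 rows):
books.dept | books.kind | books.qty | books.score | users.qty | users.code
ops | red | 2 | 7 | 2 | Z2
After SELECT (1 rows):
books.kind
red
After ORDER BY (1 rows):
books.kind
red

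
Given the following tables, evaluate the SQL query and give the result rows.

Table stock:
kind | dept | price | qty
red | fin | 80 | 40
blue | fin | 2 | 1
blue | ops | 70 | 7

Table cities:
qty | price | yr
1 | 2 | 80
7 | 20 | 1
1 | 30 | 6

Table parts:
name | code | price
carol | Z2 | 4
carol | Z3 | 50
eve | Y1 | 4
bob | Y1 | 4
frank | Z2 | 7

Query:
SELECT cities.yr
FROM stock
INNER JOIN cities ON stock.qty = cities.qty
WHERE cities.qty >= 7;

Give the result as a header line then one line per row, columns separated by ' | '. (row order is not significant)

After JOIN cities (3 rows):
stock.kind | stock.dept | stock.price | stock.qty | cities.qty | cities.price | cities.yr
blue | fin | 2 | 1 | 1 | 2 | 80
blue | fin | 2 | 1 | 1 | 30 | 6
blue | ops | 70 | 7 | 7 | 20 | 1
After WHERE (1 rows):
stock.kind | stock.dept | stock.price | stock.qty | cities.qty | cities.price | cities.yr
blue | ops | 70 | 7 | 7 | 20 | 1
After SELECT (1 rows):
cities.yr
1

== RESULT ==
cities.yr
1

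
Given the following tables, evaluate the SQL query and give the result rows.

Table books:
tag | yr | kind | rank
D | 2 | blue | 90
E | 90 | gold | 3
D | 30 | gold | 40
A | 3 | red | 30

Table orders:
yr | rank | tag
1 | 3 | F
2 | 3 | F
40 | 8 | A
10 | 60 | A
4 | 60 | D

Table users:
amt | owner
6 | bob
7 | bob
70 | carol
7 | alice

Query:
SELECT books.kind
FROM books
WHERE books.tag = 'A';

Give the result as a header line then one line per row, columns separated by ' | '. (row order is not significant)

After WHERE (1 rows):
books.tag | books.yr | books.kind | books.rank
A | 3 | red | 30
After SELECT (1 rows):
books.kind
red

== RESULT ==
books.kind
red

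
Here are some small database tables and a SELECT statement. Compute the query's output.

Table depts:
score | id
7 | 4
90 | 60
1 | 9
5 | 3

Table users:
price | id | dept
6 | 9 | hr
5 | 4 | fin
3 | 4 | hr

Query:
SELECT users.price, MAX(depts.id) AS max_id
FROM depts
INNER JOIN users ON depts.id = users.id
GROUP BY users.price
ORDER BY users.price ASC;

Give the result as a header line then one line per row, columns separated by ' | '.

== RESULT ==
users.price | max_id
3 | 4
5 | 4
6 | 9

Derivation:
After JOIN users (3 rows):
depts.score | depts.id | users.price | users.id | users.dept
7 | 4 | 5 | 4 | fin
7 | 4 | 3 | 4 | hr
1 | 9 | 6 | 9 | hr
After GROUP BY (3 rows):
users.price | max_id
5 | 4
3 | 4
6 | 9
After ORDER BY (3 rows):
users.price | max_id
3 | 4
5 | 4
6 | 9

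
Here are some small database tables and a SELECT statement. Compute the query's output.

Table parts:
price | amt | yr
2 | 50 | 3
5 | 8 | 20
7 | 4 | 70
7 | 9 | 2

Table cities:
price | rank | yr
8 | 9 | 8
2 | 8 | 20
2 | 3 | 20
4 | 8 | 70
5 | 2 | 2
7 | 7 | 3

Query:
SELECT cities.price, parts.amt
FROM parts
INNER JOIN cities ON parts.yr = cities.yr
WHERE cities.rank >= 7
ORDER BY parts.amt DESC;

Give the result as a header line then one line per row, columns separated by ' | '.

After JOIN cities (5 rows):
parts.price | parts.amt | parts.yr | cities.price | cities.rank | cities.yr
2 | 50 | 3 | 7 | 7 | 3
5 | 8 | 20 | 2 | 8 | 20
5 | 8 | 20 | 2 | 3 | 20
7 | 4 | 70 | 4 | 8 | 70
7 | 9 | 2 | 5 | 2 | 2
After WHERE (3 rows):
parts.price | parts.amt | parts.yr | cities.price | cities.rank | cities.yr
2 | 50 | 3 | 7 | 7 | 3
5 | 8 | 20 | 2 | 8 | 20
7 | 4 | 70 | 4 | 8 | 70
After SELECT (3 rows):
cities.price | parts.amt
7 | 50
2 | 8
4 | 4
After ORDER BY (3 rows):
cities.price | parts.amt
7 | 50
2 | 8
4 | 4

== RESULT ==
cities.price | parts.amt
7 | 50
2 | 8
4 | 4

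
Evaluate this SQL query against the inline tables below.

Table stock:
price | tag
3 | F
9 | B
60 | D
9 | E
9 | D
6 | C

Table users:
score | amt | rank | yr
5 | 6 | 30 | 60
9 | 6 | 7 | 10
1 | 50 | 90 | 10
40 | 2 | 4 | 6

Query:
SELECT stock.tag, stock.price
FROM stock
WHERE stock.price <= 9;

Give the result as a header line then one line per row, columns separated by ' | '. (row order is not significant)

After WHERE (5 rows):
stock.price | stock.tag
3 | F
9 | B
9 | E
9 | D
6 | C
After SELECT (5 rows):
stock.tag | stock.price
F | 3
B | 9
E | 9
D | 9
C | 6

== RESULT ==
stock.tag | stock.price
F | 3
B | 9
E | 9
D | 9
C | 6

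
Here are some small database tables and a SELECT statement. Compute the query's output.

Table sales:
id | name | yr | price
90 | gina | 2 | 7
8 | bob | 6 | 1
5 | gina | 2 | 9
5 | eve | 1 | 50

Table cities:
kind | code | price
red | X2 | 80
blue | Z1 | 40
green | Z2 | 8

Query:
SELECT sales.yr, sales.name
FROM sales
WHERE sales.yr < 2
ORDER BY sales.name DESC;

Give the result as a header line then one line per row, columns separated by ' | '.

After WHERE (1 rows):
sales.id | sales.name | sales.yr | sales.price
5 | eve | 1 | 50
After SELECT (1 rows):
sales.yr | sales.name
1 | eve
After ORDER BY (1 rows):
sales.yr | sales.name
1 | eve

== RESULT ==
sales.yr | sales.name
1 | eve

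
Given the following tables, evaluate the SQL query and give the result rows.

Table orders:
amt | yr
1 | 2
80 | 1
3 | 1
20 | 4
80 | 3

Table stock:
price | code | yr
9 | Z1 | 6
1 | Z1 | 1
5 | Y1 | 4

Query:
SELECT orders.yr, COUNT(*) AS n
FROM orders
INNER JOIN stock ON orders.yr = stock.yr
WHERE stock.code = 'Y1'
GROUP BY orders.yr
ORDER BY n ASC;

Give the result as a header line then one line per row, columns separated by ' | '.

== RESULT ==
orders.yr | n
4 | 1

Derivation:
After JOIN stock (3 rows):
orders.amt | orders.yr | stock.price | stock.code | stock.yr
80 | 1 | 1 | Z1 | 1
3 | 1 | 1 | Z1 | 1
20 | 4 | 5 | Y1 | 4
After WHERE (1 rows):
orders.amt | orders.yr | stock.price | stock.code | stock.yr
20 | 4 | 5 | Y1 | 4
After GROUP BY (1 rows):
orders.yr | n
4 | 1
After ORDER BY (1 rows):
orders.yr | n
4 | 1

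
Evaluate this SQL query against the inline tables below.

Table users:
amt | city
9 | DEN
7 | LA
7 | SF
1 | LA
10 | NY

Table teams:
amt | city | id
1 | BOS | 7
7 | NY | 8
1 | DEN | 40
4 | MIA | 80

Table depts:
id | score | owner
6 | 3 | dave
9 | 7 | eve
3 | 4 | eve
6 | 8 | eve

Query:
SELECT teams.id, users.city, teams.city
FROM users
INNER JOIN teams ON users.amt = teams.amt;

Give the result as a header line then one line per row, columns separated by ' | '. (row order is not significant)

== RESULT ==
teams.id | users.city | teams.city
8 | LA | NY
8 | SF | NY
7 | LA | BOS
40 | LA | DEN

Derivation:
After JOIN teams (4 rows):
users.amt | users.city | teams.amt | teams.city | teams.id
7 | LA | 7 | NY | 8
7 | SF | 7 | NY | 8
1 | LA | 1 | BOS | 7
1 | LA | 1 | DEN | 40
After SELECT (4 rows):
teams.id | users.city | teams.city
8 | LA | NY
8 | SF | NY
7 | LA | BOS
40 | LA | DEN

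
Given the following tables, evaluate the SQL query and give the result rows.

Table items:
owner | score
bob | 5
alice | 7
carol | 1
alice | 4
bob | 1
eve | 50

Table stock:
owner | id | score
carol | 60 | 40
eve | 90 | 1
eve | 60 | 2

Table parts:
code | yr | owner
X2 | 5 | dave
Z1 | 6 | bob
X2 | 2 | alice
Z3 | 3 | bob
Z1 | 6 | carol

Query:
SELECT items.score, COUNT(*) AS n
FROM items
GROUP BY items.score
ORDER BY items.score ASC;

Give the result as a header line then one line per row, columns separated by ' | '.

After GROUP BY (5 rows):
items.score | n
5 | 1
7 | 1
1 | 2
4 | 1
50 | 1
After ORDER BY (5 rows):
items.score | n
1 | 2
4 | 1
5 | 1
7 | 1
50 | 1

== RESULT ==
items.score | n
1 | 2
4 | 1
5 | 1
7 | 1
50 | 1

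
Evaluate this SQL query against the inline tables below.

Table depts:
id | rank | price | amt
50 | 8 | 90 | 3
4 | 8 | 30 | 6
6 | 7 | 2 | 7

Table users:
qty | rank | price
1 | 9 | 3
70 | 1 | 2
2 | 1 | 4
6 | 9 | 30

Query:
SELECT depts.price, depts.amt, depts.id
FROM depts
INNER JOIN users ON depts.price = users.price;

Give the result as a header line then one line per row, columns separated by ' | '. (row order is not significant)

After JOIN users (2 rows):
depts.id | depts.rank | depts.price | depts.amt | users.qty | users.rank | users.price
4 | 8 | 30 | 6 | 6 | 9 | 30
6 | 7 | 2 | 7 | 70 | 1 | 2
After SELECT (2 rows):
depts.price | depts.amt | depts.id
30 | 6 | 4
2 | 7 | 6

== RESULT ==
depts.price | depts.amt | depts.id
30 | 6 | 4
2 | 7 | 6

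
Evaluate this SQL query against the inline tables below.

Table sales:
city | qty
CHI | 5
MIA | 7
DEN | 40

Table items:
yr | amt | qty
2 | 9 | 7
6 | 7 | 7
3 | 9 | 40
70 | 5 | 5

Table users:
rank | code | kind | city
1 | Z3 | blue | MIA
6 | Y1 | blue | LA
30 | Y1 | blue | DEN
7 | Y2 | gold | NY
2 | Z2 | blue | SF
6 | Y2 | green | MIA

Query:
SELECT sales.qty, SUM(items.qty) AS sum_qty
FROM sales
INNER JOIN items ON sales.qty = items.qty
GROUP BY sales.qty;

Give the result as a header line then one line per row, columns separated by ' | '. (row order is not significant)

== RESULT ==
sales.qty | sum_qty
5 | 5
7 | 14
40 | 40

Derivation:
After JOIN items (4 rows):
sales.city | sales.qty | items.yr | items.amt | items.qty
CHI | 5 | 70 | 5 | 5
MIA | 7 | 2 | 9 | 7
MIA | 7 | 6 | 7 | 7
DEN | 40 | 3 | 9 | 40
After GROUP BY (3 rows):
sales.qty | sum_qty
5 | 5
7 | 14
40 | 40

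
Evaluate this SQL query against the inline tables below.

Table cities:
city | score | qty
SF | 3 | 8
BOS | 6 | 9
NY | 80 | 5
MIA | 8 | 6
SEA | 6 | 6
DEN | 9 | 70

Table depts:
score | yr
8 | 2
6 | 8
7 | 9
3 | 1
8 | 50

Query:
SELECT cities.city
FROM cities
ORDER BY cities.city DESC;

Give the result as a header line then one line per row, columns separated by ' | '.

== RESULT ==
cities.city
SF
SEA
NY
MIA
DEN
BOS

Derivation:
After SELECT (6 rows):
cities.city
SF
BOS
NY
MIA
SEA
DEN
After ORDER BY (6 rows):
cities.city
SF
SEA
NY
MIA
DEN
BOS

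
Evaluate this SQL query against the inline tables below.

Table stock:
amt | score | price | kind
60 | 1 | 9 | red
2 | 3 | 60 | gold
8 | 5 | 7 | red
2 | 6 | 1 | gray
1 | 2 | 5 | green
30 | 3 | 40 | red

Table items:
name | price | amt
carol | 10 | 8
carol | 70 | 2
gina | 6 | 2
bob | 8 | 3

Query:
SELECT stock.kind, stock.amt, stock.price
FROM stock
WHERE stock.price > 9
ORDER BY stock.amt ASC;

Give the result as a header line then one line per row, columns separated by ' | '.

After WHERE (2 rows):
stock.amt | stock.score | stock.price | stock.kind
2 | 3 | 60 | gold
30 | 3 | 40 | red
After SELECT (2 rows):
stock.kind | stock.amt | stock.price
gold | 2 | 60
red | 30 | 40
After ORDER BY (2 rows):
stock.kind | stock.amt | stock.price
gold | 2 | 60
red | 30 | 40

== RESULT ==
stock.kind | stock.amt | stock.price
gold | 2 | 60
red | 30 | 40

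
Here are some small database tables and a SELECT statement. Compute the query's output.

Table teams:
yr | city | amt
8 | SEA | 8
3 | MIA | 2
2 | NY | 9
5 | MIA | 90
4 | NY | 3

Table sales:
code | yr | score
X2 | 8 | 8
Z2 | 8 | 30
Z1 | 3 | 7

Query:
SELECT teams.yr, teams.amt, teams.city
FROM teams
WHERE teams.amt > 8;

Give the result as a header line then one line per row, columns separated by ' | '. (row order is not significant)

After WHERE (2 rows):
teams.yr | teams.city | teams.amt
2 | NY | 9
5 | MIA | 90
After SELECT (2 rows):
teams.yr | teams.amt | teams.city
2 | 9 | NY
5 | 90 | MIA

== RESULT ==
teams.yr | teams.amt | teams.city
2 | 9 | NY
5 | 90 | MIA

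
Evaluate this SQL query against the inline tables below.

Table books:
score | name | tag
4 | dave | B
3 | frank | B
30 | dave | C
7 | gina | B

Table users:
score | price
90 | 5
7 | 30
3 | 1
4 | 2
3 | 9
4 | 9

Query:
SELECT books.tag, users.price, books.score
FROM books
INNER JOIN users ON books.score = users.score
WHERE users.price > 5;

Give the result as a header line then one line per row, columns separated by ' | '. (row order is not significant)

== RESULT ==
books.tag | users.price | books.score
B | 9 | 4
B | 9 | 3
B | 30 | 7

Derivation:
After JOIN users (5 rows):
books.score | books.name | books.tag | users.score | users.price
4 | dave | B | 4 | 2
4 | dave | B | 4 | 9
3 | frank | B | 3 | 1
3 | frank | B | 3 | 9
7 | gina | B | 7 | 30
After WHERE (3 rows):
books.score | books.name | books.tag | users.score | users.price
4 | dave | B | 4 | 9
3 | frank | B | 3 | 9
7 | gina | B | 7 | 30
After SELECT (3 rows):
books.tag | users.price | books.score
B | 9 | 4
B | 9 | 3
B | 30 | 7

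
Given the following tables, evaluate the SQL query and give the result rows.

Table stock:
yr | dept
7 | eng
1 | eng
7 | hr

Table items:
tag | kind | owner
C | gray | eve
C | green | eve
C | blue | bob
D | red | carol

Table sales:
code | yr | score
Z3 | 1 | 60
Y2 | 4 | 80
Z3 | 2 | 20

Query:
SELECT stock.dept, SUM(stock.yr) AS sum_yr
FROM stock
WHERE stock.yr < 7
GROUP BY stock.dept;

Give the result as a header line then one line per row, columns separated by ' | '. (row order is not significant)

== RESULT ==
stock.dept | sum_yr
eng | 1

Derivation:
After WHERE (1 rows):
stock.yr | stock.dept
1 | eng
After GROUP BY (1 rows):
stock.dept | sum_yr
eng | 1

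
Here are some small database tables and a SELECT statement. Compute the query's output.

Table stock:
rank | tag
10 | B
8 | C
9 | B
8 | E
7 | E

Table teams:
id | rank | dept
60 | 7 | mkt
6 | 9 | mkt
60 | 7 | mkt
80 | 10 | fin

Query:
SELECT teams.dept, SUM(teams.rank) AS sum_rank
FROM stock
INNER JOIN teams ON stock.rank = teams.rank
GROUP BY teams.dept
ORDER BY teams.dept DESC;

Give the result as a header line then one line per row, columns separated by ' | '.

== RESULT ==
teams.dept | sum_rank
mkt | 23
fin | 10

Derivation:
After JOIN teams (4 rows):
stock.rank | stock.tag | teams.id | teams.rank | teams.dept
10 | B | 80 | 10 | fin
9 | B | 6 | 9 | mkt
7 | E | 60 | 7 | mkt
7 | E | 60 | 7 | mkt
After GROUP BY (2 rows):
teams.dept | sum_rank
fin | 10
mkt | 23
After ORDER BY (2 rows):
teams.dept | sum_rank
mkt | 23
fin | 10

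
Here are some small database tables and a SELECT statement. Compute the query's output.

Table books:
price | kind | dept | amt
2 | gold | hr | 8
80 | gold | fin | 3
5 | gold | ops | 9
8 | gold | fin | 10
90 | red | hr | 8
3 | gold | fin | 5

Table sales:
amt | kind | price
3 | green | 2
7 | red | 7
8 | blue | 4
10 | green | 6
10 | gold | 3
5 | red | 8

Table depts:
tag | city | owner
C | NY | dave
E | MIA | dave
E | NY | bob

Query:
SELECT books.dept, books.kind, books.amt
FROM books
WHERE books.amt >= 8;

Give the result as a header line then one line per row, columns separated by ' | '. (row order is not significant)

After WHERE (4 rows):
books.price | books.kind | books.dept | books.amt
2 | gold | hr | 8
5 | gold | ops | 9
8 | gold | fin | 10
90 | red | hr | 8
After SELECT (4 rows):
books.dept | books.kind | books.amt
hr | gold | 8
ops | gold | 9
fin | gold | 10
hr | red | 8

== RESULT ==
books.dept | books.kind | books.amt
hr | gold | 8
ops | gold | 9
fin | gold | 10
hr | red | 8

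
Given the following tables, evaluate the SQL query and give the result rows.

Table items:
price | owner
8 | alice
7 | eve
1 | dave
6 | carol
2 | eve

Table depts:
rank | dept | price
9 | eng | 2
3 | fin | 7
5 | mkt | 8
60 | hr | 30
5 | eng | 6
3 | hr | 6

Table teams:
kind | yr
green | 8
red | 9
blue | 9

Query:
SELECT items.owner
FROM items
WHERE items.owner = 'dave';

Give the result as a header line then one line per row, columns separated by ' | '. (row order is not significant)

== RESULT ==
items.owner
dave

Derivation:
After WHERE (1 rows):
items.price | items.owner
1 | dave
After SELECT (1 rows):
items.owner
dave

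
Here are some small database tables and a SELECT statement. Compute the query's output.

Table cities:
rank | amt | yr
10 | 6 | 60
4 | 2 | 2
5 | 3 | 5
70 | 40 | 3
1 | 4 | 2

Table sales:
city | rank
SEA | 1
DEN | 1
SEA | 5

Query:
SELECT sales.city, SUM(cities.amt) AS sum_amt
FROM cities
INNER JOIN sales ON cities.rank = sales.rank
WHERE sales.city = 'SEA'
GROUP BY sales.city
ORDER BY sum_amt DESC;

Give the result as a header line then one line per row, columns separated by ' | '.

After JOIN sales (3 rows):
cities.rank | cities.amt | cities.yr | sales.city | sales.rank
5 | 3 | 5 | SEA | 5
1 | 4 | 2 | SEA | 1
1 | 4 | 2 | DEN | 1
After WHERE (2 rows):
cities.rank | cities.amt | cities.yr | sales.city | sales.rank
5 | 3 | 5 | SEA | 5
1 | 4 | 2 | SEA | 1
After GROUP BY (1 rows):
sales.city | sum_amt
SEA | 7
After ORDER BY (1 rows):
sales.city | sum_amt
SEA | 7

== RESULT ==
sales.city | sum_amt
SEA | 7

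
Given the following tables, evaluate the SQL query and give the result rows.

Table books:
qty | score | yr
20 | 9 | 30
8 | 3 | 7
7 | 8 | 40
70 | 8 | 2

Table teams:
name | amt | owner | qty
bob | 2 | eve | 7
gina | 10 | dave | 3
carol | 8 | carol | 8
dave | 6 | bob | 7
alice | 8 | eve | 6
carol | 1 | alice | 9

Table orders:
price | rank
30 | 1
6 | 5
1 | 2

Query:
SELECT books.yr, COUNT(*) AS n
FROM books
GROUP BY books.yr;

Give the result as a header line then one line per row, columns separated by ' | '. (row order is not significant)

== RESULT ==
books.yr | n
30 | 1
7 | 1
40 | 1
2 | 1

Derivation:
After GROUP BY (4 rows):
books.yr | n
30 | 1
7 | 1
40 | 1
2 | 1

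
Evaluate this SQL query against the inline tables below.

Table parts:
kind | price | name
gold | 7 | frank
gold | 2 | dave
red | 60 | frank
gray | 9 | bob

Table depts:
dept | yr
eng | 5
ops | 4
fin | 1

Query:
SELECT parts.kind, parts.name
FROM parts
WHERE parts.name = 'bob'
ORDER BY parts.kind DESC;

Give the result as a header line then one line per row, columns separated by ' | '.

== RESULT ==
parts.kind | parts.name
gray | bob

Derivation:
After WHERE (1 rows):
parts.kind | parts.price | parts.name
gray | 9 | bob
After SELECT (1 rows):
parts.kind | parts.name
gray | bob
After ORDER BY (1 rows):
parts.kind | parts.name
gray | bob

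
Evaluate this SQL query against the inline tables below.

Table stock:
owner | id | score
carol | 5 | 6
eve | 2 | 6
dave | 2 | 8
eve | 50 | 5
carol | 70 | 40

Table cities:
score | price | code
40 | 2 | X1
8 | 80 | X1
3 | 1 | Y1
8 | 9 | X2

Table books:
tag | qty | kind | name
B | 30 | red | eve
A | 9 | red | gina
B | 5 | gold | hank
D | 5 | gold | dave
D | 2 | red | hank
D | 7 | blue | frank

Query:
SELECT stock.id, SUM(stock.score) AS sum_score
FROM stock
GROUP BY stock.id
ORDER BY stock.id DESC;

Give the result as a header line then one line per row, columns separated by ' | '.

== RESULT ==
stock.id | sum_score
70 | 40
50 | 5
5 | 6
2 | 14

Derivation:
After GROUP BY (4 rows):
stock.id | sum_score
5 | 6
2 | 14
50 | 5
70 | 40
After ORDER BY (4 rows):
stock.id | sum_score
70 | 40
50 | 5
5 | 6
2 | 14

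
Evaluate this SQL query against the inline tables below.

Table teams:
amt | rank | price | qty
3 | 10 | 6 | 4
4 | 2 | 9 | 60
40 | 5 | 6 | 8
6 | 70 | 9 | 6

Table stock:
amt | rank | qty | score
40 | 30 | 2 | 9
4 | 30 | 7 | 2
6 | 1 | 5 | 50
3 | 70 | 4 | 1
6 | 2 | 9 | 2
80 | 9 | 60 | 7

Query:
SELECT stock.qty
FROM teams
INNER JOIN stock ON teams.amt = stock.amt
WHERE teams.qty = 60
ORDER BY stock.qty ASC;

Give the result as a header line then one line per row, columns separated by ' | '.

After JOIN stock (5 rows):
teams.amt | teams.rank | teams.price | teams.qty | stock.amt | stock.rank | stock.qty | stock.score
3 | 10 | 6 | 4 | 3 | 70 | 4 | 1
4 | 2 | 9 | 60 | 4 | 30 | 7 | 2
40 | 5 | 6 | 8 | 40 | 30 | 2 | 9
6 | 70 | 9 | 6 | 6 | 1 | 5 | 50
6 | 70 | 9 | 6 | 6 | 2 | 9 | 2
After WHERE (1 rows):
teams.amt | teams.rank | teams.price | teams.qty | stock.amt | stock.rank | stock.qty | stock.score
4 | 2 | 9 | 60 | 4 | 30 | 7 | 2
After SELECT (1 rows):
stock.qty
7
After ORDER BY (1 rows):
stock.qty
7

== RESULT ==
stock.qty
7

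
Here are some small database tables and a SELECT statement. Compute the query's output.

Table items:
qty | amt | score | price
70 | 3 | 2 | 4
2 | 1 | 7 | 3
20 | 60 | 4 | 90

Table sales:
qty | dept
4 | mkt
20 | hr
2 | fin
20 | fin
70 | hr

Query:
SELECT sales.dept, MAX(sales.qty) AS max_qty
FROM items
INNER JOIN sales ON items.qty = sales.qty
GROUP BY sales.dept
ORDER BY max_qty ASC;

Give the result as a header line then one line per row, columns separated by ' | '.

After JOIN sales (4 rows):
items.qty | items.amt | items.score | items.price | sales.qty | sales.dept
70 | 3 | 2 | 4 | 70 | hr
2 | 1 | 7 | 3 | 2 | fin
20 | 60 | 4 | 90 | 20 | hr
20 | 60 | 4 | 90 | 20 | fin
After GROUP BY (2 rows):
sales.dept | max_qty
hr | 70
fin | 20
After ORDER BY (2 rows):
sales.dept | max_qty
fin | 20
hr | 70

== RESULT ==
sales.dept | max_qty
fin | 20
hr | 70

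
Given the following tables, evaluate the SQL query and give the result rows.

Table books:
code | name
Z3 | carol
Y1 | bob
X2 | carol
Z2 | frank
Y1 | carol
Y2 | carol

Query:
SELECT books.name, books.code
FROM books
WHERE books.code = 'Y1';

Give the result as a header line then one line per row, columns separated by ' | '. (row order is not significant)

== RESULT ==
books.name | books.code
bob | Y1
carol | Y1

Derivation:
After WHERE (2 rows):
books.code | books.name
Y1 | bob
Y1 | carol
After SELECT (2 rows):
books.name | books.code
bob | Y1
carol | Y1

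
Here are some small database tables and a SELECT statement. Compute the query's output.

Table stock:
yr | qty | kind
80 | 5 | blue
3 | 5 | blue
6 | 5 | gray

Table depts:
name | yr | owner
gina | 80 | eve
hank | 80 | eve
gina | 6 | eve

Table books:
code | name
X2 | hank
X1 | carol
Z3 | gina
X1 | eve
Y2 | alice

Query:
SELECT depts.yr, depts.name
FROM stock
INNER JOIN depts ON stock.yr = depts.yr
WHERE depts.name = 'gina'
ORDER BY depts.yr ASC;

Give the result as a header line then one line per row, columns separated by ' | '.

After JOIN depts (3 rows):
stock.yr | stock.qty | stock.kind | depts.name | depts.yr | depts.owner
80 | 5 | blue | gina | 80 | eve
80 | 5 | blue | hank | 80 | eve
6 | 5 | gray | gina | 6 | eve
After WHERE (2 rows):
stock.yr | stock.qty | stock.kind | depts.name | depts.yr | depts.owner
80 | 5 | blue | gina | 80 | eve
6 | 5 | gray | gina | 6 | eve
After SELECT (2 rows):
depts.yr | depts.name
80 | gina
6 | gina
After ORDER BY (2 rows):
depts.yr | depts.name
6 | gina
80 | gina

== RESULT ==
depts.yr | depts.name
6 | gina
80 | gina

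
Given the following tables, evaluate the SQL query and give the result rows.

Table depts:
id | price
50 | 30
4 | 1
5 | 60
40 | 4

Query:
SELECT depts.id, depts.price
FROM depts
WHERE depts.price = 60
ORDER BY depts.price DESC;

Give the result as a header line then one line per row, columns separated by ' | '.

After WHERE (1 rows):
depts.id | depts.price
5 | 60
After SELECT (1 rows):
depts.id | depts.price
5 | 60
After ORDER BY (1 rows):
depts.id | depts.price
5 | 60

== RESULT ==
depts.id | depts.price
5 | 60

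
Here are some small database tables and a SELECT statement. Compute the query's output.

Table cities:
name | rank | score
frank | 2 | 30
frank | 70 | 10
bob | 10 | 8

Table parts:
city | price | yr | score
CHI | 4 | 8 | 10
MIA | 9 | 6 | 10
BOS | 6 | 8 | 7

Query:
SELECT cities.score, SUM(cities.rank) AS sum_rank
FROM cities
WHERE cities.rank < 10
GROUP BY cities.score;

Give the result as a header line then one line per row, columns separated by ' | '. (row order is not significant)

== RESULT ==
cities.score | sum_rank
30 | 2

Derivation:
After WHERE (1 rows):
cities.name | cities.rank | cities.score
frank | 2 | 30
After GROUP BY (1 rows):
cities.score | sum_rank
30 | 2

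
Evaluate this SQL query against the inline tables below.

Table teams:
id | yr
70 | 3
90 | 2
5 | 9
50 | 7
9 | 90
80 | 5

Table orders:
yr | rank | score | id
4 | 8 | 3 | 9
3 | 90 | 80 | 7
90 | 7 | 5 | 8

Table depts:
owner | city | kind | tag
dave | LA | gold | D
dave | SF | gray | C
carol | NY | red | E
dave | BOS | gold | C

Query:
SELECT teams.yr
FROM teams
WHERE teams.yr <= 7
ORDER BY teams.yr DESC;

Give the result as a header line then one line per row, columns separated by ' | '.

After WHERE (4 rows):
teams.id | teams.yr
70 | 3
90 | 2
50 | 7
80 | 5
After SELECT (4 rows):
teams.yr
3
2
7
5
After ORDER BY (4 rows):
teams.yr
7
5
3
2

== RESULT ==
teams.yr
7
5
3
2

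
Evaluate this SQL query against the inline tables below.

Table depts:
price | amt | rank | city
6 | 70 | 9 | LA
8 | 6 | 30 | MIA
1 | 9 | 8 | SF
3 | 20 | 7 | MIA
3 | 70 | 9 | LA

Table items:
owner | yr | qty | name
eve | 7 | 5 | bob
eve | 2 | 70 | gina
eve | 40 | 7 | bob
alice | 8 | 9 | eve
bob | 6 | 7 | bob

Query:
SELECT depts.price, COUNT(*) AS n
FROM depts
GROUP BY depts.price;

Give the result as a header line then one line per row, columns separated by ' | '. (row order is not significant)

== RESULT ==
depts.price | n
6 | 1
8 | 1
1 | 1
3 | 2

Derivation:
After GROUP BY (4 rows):
depts.price | n
6 | 1
8 | 1
1 | 1
3 | 2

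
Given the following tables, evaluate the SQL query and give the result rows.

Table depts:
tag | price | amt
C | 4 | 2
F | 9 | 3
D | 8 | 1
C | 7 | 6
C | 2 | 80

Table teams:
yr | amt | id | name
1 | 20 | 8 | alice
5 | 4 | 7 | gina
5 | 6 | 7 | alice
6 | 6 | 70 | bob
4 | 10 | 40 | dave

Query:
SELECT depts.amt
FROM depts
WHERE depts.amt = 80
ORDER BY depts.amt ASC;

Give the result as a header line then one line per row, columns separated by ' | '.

== RESULT ==
depts.amt
80

Derivation:
After WHERE (1 rows):
depts.tag | depts.price | depts.amt
C | 2 | 80
After SELECT (1 rows):
depts.amt
80
After ORDER BY (1 rows):
depts.amt
80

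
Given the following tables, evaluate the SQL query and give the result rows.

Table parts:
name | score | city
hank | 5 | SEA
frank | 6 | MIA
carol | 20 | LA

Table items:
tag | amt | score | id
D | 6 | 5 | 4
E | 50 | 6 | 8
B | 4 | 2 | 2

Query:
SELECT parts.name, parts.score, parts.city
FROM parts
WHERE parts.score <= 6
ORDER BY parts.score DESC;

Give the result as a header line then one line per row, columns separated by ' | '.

After WHERE (2 rows):
parts.name | parts.score | parts.city
hank | 5 | SEA
frank | 6 | MIA
After SELECT (2 rows):
parts.name | parts.score | parts.city
hank | 5 | SEA
frank | 6 | MIA
After ORDER BY (2 rows):
parts.name | parts.score | parts.city
frank | 6 | MIA
hank | 5 | SEA

== RESULT ==
parts.name | parts.score | parts.city
frank | 6 | MIA
hank | 5 | SEA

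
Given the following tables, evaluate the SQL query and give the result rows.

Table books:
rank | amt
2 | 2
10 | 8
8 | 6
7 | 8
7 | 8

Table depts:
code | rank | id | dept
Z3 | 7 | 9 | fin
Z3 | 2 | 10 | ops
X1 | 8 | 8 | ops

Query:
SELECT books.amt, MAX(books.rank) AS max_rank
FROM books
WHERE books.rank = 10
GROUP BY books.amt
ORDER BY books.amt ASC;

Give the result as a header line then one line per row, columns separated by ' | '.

== RESULT ==
books.amt | max_rank
8 | 10

Derivation:
After WHERE (1 rows):
books.rank | books.amt
10 | 8
After GROUP BY (1 rows):
books.amt | max_rank
8 | 10
After ORDER BY (1 rows):
books.amt | max_rank
8 | 10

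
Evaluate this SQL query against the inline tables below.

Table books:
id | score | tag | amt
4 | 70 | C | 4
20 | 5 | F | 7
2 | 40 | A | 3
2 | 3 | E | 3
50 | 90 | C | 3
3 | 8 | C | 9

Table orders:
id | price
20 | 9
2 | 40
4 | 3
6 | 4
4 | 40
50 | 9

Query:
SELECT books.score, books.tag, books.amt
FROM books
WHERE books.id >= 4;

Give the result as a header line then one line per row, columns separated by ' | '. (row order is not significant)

== RESULT ==
books.score | books.tag | books.amt
70 | C | 4
5 | F | 7
90 | C | 3

Derivation:
After WHERE (3 rows):
books.id | books.score | books.tag | books.amt
4 | 70 | C | 4
20 | 5 | F | 7
50 | 90 | C | 3
After SELECT (3 rows):
books.score | books.tag | books.amt
70 | C | 4
5 | F | 7
90 | C | 3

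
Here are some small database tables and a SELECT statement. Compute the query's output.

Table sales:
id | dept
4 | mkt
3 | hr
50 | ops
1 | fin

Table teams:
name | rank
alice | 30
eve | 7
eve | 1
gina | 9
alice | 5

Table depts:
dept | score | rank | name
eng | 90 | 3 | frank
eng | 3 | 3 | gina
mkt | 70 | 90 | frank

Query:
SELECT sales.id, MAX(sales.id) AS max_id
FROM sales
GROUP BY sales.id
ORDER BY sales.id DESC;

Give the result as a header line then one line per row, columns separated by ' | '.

After GROUP BY (4 rows):
sales.id | max_id
4 | 4
3 | 3
50 | 50
1 | 1
After ORDER BY (4 rows):
sales.id | max_id
50 | 50
4 | 4
3 | 3
1 | 1

== RESULT ==
sales.id | max_id
50 | 50
4 | 4
3 | 3
1 | 1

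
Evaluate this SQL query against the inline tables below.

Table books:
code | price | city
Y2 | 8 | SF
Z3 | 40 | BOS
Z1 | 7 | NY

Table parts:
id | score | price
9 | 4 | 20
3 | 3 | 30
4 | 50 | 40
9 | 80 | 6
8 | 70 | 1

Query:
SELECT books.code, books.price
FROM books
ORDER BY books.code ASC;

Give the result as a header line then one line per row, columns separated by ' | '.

After SELECT (3 rows):
books.code | books.price
Y2 | 8
Z3 | 40
Z1 | 7
After ORDER BY (3 rows):
books.code | books.price
Y2 | 8
Z1 | 7
Z3 | 40

== RESULT ==
books.code | books.price
Y2 | 8
Z1 | 7
Z3 | 40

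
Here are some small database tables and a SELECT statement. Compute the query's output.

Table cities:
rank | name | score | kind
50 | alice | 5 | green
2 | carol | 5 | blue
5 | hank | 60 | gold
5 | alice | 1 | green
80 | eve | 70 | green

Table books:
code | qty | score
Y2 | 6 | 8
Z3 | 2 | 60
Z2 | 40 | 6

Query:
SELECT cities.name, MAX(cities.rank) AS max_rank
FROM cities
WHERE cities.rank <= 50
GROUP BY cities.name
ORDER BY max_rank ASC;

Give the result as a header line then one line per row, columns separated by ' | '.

After WHERE (4 rows):
cities.rank | cities.name | cities.score | cities.kind
50 | alice | 5 | green
2 | carol | 5 | blue
5 | hank | 60 | gold
5 | alice | 1 | green
After GROUP BY (3 rows):
cities.name | max_rank
alice | 50
carol | 2
hank | 5
After ORDER BY (3 rows):
cities.name | max_rank
carol | 2
hank | 5
alice | 50

== RESULT ==
cities.name | max_rank
carol | 2
hank | 5
alice | 50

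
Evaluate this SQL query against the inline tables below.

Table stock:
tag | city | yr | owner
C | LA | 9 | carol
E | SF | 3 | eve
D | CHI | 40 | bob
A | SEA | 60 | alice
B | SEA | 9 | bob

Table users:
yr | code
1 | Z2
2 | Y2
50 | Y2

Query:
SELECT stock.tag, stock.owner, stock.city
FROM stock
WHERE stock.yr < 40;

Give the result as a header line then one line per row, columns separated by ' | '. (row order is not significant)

== RESULT ==
stock.tag | stock.owner | stock.city
C | carol | LA
E | eve | SF
B | bob | SEA

Derivation:
After WHERE (3 rows):
stock.tag | stock.city | stock.yr | stock.owner
C | LA | 9 | carol
E | SF | 3 | eve
B | SEA | 9 | bob
After SELECT (3 rows):
stock.tag | stock.owner | stock.city
C | carol | LA
E | eve | SF
B | bob | SEA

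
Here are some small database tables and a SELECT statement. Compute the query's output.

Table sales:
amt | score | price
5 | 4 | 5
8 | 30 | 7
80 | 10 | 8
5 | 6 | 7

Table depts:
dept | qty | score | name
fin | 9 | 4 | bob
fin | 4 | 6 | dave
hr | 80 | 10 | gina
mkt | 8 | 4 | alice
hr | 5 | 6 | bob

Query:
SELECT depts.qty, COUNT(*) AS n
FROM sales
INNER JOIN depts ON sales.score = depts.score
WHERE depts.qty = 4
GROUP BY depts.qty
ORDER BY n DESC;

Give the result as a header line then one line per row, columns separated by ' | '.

== RESULT ==
depts.qty | n
4 | 1

Derivation:
After JOIN depts (5 rows):
sales.amt | sales.score | sales.price | depts.dept | depts.qty | depts.score | depts.name
5 | 4 | 5 | fin | 9 | 4 | bob
5 | 4 | 5 | mkt | 8 | 4 | alice
80 | 10 | 8 | hr | 80 | 10 | gina
5 | 6 | 7 | fin | 4 | 6 | dave
5 | 6 | 7 | hr | 5 | 6 | bob
After WHERE (1 rows):
sales.amt | sales.score | sales.price | depts.dept | depts.qty | depts.score | depts.name
5 | 6 | 7 | fin | 4 | 6 | dave
After GROUP BY (1 rows):
depts.qty | n
4 | 1
After ORDER BY (1 rows):
depts.qty | n
4 | 1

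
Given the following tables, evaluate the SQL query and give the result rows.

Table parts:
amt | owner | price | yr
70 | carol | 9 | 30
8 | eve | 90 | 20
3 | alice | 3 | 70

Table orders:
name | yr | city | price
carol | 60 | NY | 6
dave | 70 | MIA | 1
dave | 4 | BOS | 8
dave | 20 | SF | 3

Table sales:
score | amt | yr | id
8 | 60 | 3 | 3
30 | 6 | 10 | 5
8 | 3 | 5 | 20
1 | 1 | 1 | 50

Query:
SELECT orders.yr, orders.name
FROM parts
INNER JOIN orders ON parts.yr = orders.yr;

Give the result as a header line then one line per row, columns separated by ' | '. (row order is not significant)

== RESULT ==
orders.yr | orders.name
20 | dave
70 | dave

Derivation:
After JOIN orders (2 rows):
parts.amt | parts.owner | parts.price | parts.yr | orders.name | orders.yr | orders.city | orders.price
8 | eve | 90 | 20 | dave | 20 | SF | 3
3 | alice | 3 | 70 | dave | 70 | MIA | 1
After SELECT (2 rows):
orders.yr | orders.name
20 | dave
70 | dave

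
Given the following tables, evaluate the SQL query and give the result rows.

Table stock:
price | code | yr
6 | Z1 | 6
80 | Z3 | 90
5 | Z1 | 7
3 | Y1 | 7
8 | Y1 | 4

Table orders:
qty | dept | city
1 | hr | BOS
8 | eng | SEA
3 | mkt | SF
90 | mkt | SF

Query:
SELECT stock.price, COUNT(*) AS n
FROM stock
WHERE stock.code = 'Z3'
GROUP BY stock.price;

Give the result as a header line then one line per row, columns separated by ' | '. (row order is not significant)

== RESULT ==
stock.price | n
80 | 1

Derivation:
After WHERE (1 rows):
stock.price | stock.code | stock.yr
80 | Z3 | 90
After GROUP BY (1 rows):
stock.price | n
80 | 1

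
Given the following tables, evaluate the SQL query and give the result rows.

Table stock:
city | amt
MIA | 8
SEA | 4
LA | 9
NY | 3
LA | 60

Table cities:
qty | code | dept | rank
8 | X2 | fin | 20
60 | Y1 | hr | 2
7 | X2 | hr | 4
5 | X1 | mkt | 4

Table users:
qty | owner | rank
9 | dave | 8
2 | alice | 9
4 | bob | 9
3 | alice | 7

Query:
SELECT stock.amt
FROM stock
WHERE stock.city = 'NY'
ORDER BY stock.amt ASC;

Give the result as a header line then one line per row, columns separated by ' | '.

== RESULT ==
stock.amt
3

Derivation:
After WHERE (1 rows):
stock.city | stock.amt
NY | 3
After SELECT (1 rows):
stock.amt
3
After ORDER BY (1 rows):
stock.amt
3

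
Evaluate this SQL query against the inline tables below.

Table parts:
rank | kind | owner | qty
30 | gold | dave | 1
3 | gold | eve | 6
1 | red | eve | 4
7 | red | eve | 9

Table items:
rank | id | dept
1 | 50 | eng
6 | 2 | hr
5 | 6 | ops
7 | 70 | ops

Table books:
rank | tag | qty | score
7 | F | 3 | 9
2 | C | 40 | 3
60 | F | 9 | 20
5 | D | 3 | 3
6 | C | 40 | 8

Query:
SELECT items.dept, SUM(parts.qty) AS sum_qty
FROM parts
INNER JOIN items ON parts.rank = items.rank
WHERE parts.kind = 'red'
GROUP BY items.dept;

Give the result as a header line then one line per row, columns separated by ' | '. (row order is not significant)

After JOIN items (2 rows):
parts.rank | parts.kind | parts.owner | parts.qty | items.rank | items.id | items.dept
1 | red | eve | 4 | 1 | 50 | eng
7 | red | eve | 9 | 7 | 70 | ops
After WHERE (2 rows):
parts.rank | parts.kind | parts.owner | parts.qty | items.rank | items.id | items.dept
1 | red | eve | 4 | 1 | 50 | eng
7 | red | eve | 9 | 7 | 70 | ops
After GROUP BY (2 rows):
items.dept | sum_qty
eng | 4
ops | 9

== RESULT ==
items.dept | sum_qty
eng | 4
ops | 9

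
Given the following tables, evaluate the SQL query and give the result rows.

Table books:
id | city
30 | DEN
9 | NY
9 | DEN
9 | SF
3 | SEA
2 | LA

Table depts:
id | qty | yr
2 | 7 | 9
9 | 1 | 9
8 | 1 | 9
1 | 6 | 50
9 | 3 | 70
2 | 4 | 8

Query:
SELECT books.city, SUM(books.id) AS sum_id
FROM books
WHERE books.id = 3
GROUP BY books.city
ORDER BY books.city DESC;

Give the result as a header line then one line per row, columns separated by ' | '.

== RESULT ==
books.city | sum_id
SEA | 3

Derivation:
After WHERE (1 rows):
books.id | books.city
3 | SEA
After GROUP BY (1 rows):
books.city | sum_id
SEA | 3
After ORDER BY (1 rows):
books.city | sum_id
SEA | 3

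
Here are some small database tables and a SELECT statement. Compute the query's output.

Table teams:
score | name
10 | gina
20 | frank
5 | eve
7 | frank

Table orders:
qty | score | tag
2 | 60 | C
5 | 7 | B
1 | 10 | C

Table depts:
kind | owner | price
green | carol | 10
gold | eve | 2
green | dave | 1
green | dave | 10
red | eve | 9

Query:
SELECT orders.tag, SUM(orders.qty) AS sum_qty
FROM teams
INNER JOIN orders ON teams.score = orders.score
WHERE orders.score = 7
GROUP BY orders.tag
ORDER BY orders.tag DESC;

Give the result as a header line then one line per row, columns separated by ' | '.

== RESULT ==
orders.tag | sum_qty
B | 5

Derivation:
After JOIN orders (2 rows):
teams.score | teams.name | orders.qty | orders.score | orders.tag
10 | gina | 1 | 10 | C
7 | frank | 5 | 7 | B
After WHERE (1 rows):
teams.score | teams.name | orders.qty | orders.score | orders.tag
7 | frank | 5 | 7 | B
After GROUP BY (1 rows):
orders.tag | sum_qty
B | 5
After ORDER BY (1 rows):
orders.tag | sum_qty
B | 5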